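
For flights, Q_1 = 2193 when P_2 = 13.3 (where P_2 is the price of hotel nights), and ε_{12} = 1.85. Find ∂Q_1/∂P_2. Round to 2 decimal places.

ε = (∂Q_1/∂P_2)·(P_2/Q_1) ⇒ ∂Q_1/∂P_2 = ε·Q_1/P_2 = 1.85 × 2193/13.3 ≈ 305.04.

305.04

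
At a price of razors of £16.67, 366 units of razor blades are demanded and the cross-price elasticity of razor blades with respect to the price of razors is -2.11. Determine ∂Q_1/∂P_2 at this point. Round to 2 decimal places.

-46.33

ε = (∂Q_1/∂P_2)·(P_2/Q_1) ⇒ ∂Q_1/∂P_2 = ε·Q_1/P_2 = -2.11 × 366/16.67 ≈ -46.33.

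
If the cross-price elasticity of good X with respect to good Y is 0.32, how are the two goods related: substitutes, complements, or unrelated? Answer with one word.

substitutes

ε = 0.32 > 0, so a higher price of good Y raises demand for good X: substitutes.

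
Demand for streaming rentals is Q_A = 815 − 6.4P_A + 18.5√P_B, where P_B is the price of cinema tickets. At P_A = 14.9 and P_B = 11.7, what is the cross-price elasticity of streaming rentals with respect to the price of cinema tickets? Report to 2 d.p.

At P_A = 14.9 and P_B = 11.7: Q_A = 782.920.
∂Q_A/∂P_B = 18.5/(2√P_B) = 18.5/(2√11.7) = 2.7043.
ε = (∂Q_A/∂P_B)(P_B/Q_A) = 2.7043 × (11.7/782.920) ≈ 0.04.
ε > 0: substitutes.

0.04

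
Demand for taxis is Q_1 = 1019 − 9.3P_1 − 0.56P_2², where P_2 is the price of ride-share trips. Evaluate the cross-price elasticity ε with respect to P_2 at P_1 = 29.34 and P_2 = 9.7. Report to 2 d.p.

At P_1 = 29.34 and P_2 = 9.7: Q_1 = 693.448.
∂Q_1/∂P_2 = -1.12P_2 = -1.12(9.7) = -10.8640.
ε = (∂Q_1/∂P_2)(P_2/Q_1) = -10.8640 × (9.7/693.448) ≈ -0.15.

-0.15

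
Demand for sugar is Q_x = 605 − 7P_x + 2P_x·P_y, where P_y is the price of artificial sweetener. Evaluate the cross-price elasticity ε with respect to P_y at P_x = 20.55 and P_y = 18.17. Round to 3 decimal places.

At P_x = 20.55 and P_y = 18.17: Q_x = 1207.937.
∂Q_x/∂P_y = 2P_x = 2(20.55) = 41.1000.
ε = (∂Q_x/∂P_y)(P_y/Q_x) = 41.1000 × (18.17/1207.937) ≈ 0.618.

0.618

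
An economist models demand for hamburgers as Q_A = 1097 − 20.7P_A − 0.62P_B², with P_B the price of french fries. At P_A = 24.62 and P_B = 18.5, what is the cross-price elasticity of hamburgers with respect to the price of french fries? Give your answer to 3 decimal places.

-1.131

At P_A = 24.62 and P_B = 18.5: Q_A = 375.171.
∂Q_A/∂P_B = -1.24P_B = -1.24(18.5) = -22.9400.
ε = (∂Q_A/∂P_B)(P_B/Q_A) = -22.9400 × (18.5/375.171) ≈ -1.131.
ε < 0: complements.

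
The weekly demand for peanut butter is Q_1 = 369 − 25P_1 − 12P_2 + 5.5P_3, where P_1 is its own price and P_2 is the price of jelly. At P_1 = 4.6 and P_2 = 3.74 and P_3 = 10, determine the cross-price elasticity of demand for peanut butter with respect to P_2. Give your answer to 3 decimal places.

-0.170

At P_1 = 4.6 and P_2 = 3.74 and P_3 = 10: Q_1 = 264.12.
∂Q_1/∂P_2 = -12.
ε = (∂Q_1/∂P_2)(P_2/Q_1) = -12 × (3.74/264.12) ≈ -0.170.
Since ε < 0, peanut butter and jelly are complements.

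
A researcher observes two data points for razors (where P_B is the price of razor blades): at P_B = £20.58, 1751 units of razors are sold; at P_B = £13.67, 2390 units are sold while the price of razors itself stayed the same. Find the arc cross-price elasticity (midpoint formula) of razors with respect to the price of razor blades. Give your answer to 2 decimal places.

ΔQ_A = 2390 − 1751 = 639; ΔP_B = 13.67 − 20.58 = -6.91.
Midpoints: Q̄_A = 2070.5, P̄_B = 17.12.
ε = (ΔQ_A/Q̄_A)/(ΔP_B/P̄_B) = (639/2070.5)/(-6.91/17.12) ≈ -0.76.
ε < 0: razors and razor blades are complements.

-0.76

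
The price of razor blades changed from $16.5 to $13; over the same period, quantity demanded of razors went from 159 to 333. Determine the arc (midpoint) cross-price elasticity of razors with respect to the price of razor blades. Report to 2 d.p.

-2.98

ΔQ_A = 333 − 159 = 174; ΔP_B = 13 − 16.5 = -3.5.
Midpoints: Q̄_A = 246.0, P̄_B = 14.75.
ε = (ΔQ_A/Q̄_A)/(ΔP_B/P̄_B) = (174/246.0)/(-3.5/14.75) ≈ -2.98.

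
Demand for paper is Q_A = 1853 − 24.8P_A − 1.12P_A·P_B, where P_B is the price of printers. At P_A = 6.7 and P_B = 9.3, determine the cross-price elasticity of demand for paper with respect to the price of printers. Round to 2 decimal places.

At P_A = 6.7 and P_B = 9.3: Q_A = 1617.053.
∂Q_A/∂P_B = -1.12P_A = -1.12(6.7) = -7.5040.
ε = (∂Q_A/∂P_B)(P_B/Q_A) = -7.5040 × (9.3/1617.053) ≈ -0.04.
ε < 0: complements.

-0.04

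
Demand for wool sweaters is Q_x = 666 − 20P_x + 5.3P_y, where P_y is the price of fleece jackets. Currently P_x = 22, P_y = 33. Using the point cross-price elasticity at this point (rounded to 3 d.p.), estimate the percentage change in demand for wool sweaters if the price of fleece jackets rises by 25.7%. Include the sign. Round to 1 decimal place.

11.2%

At P_x = 22, P_y = 33: Q_x = 400.9.
∂Q_x/∂P_y = 5.3.
ε = (∂Q_x/∂P_y)(P_y/Q_x) = 5.3000 × 33/400.9 ≈ 0.436.
%ΔQ_x ≈ ε × %ΔP_y = 0.436 × (25.7%) = 11.2%.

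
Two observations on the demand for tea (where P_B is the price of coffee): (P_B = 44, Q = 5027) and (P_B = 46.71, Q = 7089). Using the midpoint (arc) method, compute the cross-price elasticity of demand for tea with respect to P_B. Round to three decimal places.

5.697

ΔQ_A = 7089 − 5027 = 2062; ΔP_B = 46.71 − 44 = 2.71.
Midpoints: Q̄_A = 6058.0, P̄_B = 45.36.
ε = (ΔQ_A/Q̄_A)/(ΔP_B/P̄_B) = (2062/6058.0)/(2.71/45.36) ≈ 5.697.
ε > 0: tea and coffee are substitutes.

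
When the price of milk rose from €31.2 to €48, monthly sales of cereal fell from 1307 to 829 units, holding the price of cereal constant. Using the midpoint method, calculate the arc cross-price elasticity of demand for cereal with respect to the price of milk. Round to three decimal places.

ΔQ_A = 829 − 1307 = -478; ΔP_B = 48 − 31.2 = 16.8.
Midpoints: Q̄_A = 1068.0, P̄_B = 39.60.
ε = (ΔQ_A/Q̄_A)/(ΔP_B/P̄_B) = (-478/1068.0)/(16.8/39.60) ≈ -1.055.

-1.055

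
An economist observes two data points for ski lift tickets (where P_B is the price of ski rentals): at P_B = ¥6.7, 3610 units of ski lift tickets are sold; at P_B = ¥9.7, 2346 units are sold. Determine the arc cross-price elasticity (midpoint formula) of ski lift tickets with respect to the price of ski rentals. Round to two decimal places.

-1.16

ΔQ_A = 2346 − 3610 = -1264; ΔP_B = 9.7 − 6.7 = 3.
Midpoints: Q̄_A = 2978.0, P̄_B = 8.20.
ε = (ΔQ_A/Q̄_A)/(ΔP_B/P̄_B) = (-1264/2978.0)/(3/8.20) ≈ -1.16.
ε < 0: ski lift tickets and ski rentals are complements.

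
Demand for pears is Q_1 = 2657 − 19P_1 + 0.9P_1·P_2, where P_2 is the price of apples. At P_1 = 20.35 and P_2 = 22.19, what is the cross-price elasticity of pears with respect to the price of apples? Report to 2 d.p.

0.15

At P_1 = 20.35 and P_2 = 22.19: Q_1 = 2676.760.
∂Q_1/∂P_2 = 0.9P_1 = 0.9(20.35) = 18.3150.
ε = (∂Q_1/∂P_2)(P_2/Q_1) = 18.3150 × (22.19/2676.760) ≈ 0.15.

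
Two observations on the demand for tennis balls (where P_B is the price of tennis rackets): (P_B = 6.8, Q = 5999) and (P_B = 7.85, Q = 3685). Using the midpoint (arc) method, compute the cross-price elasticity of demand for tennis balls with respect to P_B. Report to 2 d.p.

-3.33

ΔQ_A = 3685 − 5999 = -2314; ΔP_B = 7.85 − 6.8 = 1.05.
Midpoints: Q̄_A = 4842.0, P̄_B = 7.32.
ε = (ΔQ_A/Q̄_A)/(ΔP_B/P̄_B) = (-2314/4842.0)/(1.05/7.32) ≈ -3.33.
ε < 0: tennis balls and tennis rackets are complements.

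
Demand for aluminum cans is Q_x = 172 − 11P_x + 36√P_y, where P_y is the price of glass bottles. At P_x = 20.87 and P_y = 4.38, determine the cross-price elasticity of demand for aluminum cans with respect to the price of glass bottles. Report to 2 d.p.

At P_x = 20.87 and P_y = 4.38: Q_x = 17.772.
∂Q_x/∂P_y = 36/(2√P_y) = 36/(2√4.38) = 8.6007.
ε = (∂Q_x/∂P_y)(P_y/Q_x) = 8.6007 × (4.38/17.772) ≈ 2.12.

2.12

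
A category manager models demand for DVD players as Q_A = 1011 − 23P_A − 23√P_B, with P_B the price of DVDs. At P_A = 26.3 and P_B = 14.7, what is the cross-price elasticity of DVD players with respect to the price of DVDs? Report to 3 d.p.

-0.139

At P_A = 26.3 and P_B = 14.7: Q_A = 317.917.
∂Q_A/∂P_B = -23/(2√P_B) = -23/(2√14.7) = -2.9994.
ε = (∂Q_A/∂P_B)(P_B/Q_A) = -2.9994 × (14.7/317.917) ≈ -0.139.
ε < 0: complements.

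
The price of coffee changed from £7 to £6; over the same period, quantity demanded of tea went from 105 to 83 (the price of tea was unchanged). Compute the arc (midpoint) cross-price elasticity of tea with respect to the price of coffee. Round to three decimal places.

ΔQ_A = 83 − 105 = -22; ΔP_B = 6 − 7 = -1.
Midpoints: Q̄_A = 94.0, P̄_B = 6.50.
ε = (ΔQ_A/Q̄_A)/(ΔP_B/P̄_B) = (-22/94.0)/(-1/6.50) ≈ 1.521.

1.521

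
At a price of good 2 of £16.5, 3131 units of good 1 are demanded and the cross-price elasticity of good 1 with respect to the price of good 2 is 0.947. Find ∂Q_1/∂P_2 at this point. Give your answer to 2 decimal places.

179.70

ε = (∂Q_1/∂P_2)·(P_2/Q_1) ⇒ ∂Q_1/∂P_2 = ε·Q_1/P_2 = 0.947 × 3131/16.5 ≈ 179.70.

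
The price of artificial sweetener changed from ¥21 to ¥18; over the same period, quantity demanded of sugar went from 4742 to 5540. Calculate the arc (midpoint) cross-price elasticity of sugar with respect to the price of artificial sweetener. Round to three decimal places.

-1.009

ΔQ_A = 5540 − 4742 = 798; ΔP_B = 18 − 21 = -3.
Midpoints: Q̄_A = 5141.0, P̄_B = 19.50.
ε = (ΔQ_A/Q̄_A)/(ΔP_B/P̄_B) = (798/5141.0)/(-3/19.50) ≈ -1.009.
ε < 0: sugar and artificial sweetener are complements.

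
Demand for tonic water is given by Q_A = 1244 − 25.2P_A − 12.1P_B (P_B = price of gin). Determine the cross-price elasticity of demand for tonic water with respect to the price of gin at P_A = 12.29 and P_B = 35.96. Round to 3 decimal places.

At P_A = 12.29 and P_B = 35.96: Q_A = 499.176.
∂Q_A/∂P_B = -12.1.
ε = (∂Q_A/∂P_B)(P_B/Q_A) = -12.1 × (35.96/499.176) ≈ -0.872.
Since ε < 0, tonic water and gin are complements.

-0.872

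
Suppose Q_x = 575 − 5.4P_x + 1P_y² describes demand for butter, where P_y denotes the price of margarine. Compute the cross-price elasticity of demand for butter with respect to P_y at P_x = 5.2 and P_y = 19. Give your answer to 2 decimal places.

0.80

At P_x = 5.2 and P_y = 19: Q_x = 907.92.
∂Q_x/∂P_y = 2P_y = 2(19) = 38.0000.
ε = (∂Q_x/∂P_y)(P_y/Q_x) = 38.0000 × (19/907.92) ≈ 0.80.
ε > 0: substitutes.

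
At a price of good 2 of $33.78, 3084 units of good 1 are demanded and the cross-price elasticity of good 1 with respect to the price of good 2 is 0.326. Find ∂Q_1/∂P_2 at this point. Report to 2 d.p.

29.76

ε = (∂Q_1/∂P_2)·(P_2/Q_1) ⇒ ∂Q_1/∂P_2 = ε·Q_1/P_2 = 0.326 × 3084/33.78 ≈ 29.76.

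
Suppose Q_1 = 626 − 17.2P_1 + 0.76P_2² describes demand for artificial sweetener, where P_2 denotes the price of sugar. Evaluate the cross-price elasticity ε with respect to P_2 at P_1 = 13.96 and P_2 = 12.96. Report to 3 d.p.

0.497

At P_1 = 13.96 and P_2 = 12.96: Q_1 = 513.539.
∂Q_1/∂P_2 = 1.52P_2 = 1.52(12.96) = 19.6992.
ε = (∂Q_1/∂P_2)(P_2/Q_1) = 19.6992 × (12.96/513.539) ≈ 0.497.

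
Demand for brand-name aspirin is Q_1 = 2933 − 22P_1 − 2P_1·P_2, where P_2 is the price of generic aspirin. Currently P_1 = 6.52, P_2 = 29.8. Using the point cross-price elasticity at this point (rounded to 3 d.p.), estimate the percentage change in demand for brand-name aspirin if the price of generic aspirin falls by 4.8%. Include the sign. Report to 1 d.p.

At P_1 = 6.52, P_2 = 29.8: Q_1 = 2400.968.
∂Q_1/∂P_2 = -2P_1 = -13.0400.
ε = (∂Q_1/∂P_2)(P_2/Q_1) = -13.0400 × 29.8/2400.968 ≈ -0.162.
%ΔQ_1 ≈ ε × %ΔP_2 = -0.162 × (-4.8%) = 0.8%.

0.8%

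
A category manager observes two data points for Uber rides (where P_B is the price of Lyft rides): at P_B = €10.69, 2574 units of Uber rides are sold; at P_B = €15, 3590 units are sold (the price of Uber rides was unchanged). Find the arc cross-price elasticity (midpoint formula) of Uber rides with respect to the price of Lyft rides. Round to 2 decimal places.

ΔQ_A = 3590 − 2574 = 1016; ΔP_B = 15 − 10.69 = 4.31.
Midpoints: Q̄_A = 3082.0, P̄_B = 12.84.
ε = (ΔQ_A/Q̄_A)/(ΔP_B/P̄_B) = (1016/3082.0)/(4.31/12.84) ≈ 0.98.

0.98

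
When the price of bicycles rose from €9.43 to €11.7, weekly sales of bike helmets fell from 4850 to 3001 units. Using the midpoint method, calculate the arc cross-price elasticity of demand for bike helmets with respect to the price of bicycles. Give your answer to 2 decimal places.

-2.19

ΔQ_A = 3001 − 4850 = -1849; ΔP_B = 11.7 − 9.43 = 2.27.
Midpoints: Q̄_A = 3925.5, P̄_B = 10.56.
ε = (ΔQ_A/Q̄_A)/(ΔP_B/P̄_B) = (-1849/3925.5)/(2.27/10.56) ≈ -2.19.
ε < 0: bike helmets and bicycles are complements.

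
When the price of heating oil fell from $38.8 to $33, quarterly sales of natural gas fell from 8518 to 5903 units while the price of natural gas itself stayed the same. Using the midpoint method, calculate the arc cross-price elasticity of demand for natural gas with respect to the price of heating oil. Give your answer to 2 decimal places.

2.24

ΔQ_A = 5903 − 8518 = -2615; ΔP_B = 33 − 38.8 = -5.8.
Midpoints: Q̄_A = 7210.5, P̄_B = 35.90.
ε = (ΔQ_A/Q̄_A)/(ΔP_B/P̄_B) = (-2615/7210.5)/(-5.8/35.90) ≈ 2.24.
ε > 0: natural gas and heating oil are substitutes.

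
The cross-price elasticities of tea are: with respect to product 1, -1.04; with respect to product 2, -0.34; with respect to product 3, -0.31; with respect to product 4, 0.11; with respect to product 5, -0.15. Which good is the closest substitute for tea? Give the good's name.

product 4

Substitutes have ε > 0. Among the positive values, 0.11 (product 4) is largest.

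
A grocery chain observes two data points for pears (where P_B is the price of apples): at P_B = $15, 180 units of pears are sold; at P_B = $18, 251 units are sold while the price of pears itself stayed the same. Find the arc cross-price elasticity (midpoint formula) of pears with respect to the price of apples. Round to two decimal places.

1.81

ΔQ_A = 251 − 180 = 71; ΔP_B = 18 − 15 = 3.
Midpoints: Q̄_A = 215.5, P̄_B = 16.50.
ε = (ΔQ_A/Q̄_A)/(ΔP_B/P̄_B) = (71/215.5)/(3/16.50) ≈ 1.81.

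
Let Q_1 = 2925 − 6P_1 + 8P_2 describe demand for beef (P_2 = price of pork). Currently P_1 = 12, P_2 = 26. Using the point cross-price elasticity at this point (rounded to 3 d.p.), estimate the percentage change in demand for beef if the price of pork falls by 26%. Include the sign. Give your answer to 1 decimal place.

At P_1 = 12, P_2 = 26: Q_1 = 3061.
∂Q_1/∂P_2 = 8.
ε = (∂Q_1/∂P_2)(P_2/Q_1) = 8.0000 × 26/3061 ≈ 0.068.
%ΔQ_1 ≈ ε × %ΔP_2 = 0.068 × (-26%) = -1.8%.

-1.8%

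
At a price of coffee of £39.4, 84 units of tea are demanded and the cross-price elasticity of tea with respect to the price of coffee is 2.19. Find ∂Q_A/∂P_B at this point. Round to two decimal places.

ε = (∂Q_A/∂P_B)·(P_B/Q_A) ⇒ ∂Q_A/∂P_B = ε·Q_A/P_B = 2.19 × 84/39.4 ≈ 4.67.

4.67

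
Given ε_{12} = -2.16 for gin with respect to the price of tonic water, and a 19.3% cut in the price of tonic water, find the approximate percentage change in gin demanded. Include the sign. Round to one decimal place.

41.7%

%ΔQ ≈ ε × %ΔP of tonic water = -2.16 × (-19.3%) = 41.7%.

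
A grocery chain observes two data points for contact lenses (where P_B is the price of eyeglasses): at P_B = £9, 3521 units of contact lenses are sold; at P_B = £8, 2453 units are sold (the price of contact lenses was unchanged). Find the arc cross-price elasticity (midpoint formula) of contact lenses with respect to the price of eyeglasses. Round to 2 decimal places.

3.04

ΔQ_A = 2453 − 3521 = -1068; ΔP_B = 8 − 9 = -1.
Midpoints: Q̄_A = 2987.0, P̄_B = 8.50.
ε = (ΔQ_A/Q̄_A)/(ΔP_B/P̄_B) = (-1068/2987.0)/(-1/8.50) ≈ 3.04.
ε > 0: contact lenses and eyeglasses are substitutes.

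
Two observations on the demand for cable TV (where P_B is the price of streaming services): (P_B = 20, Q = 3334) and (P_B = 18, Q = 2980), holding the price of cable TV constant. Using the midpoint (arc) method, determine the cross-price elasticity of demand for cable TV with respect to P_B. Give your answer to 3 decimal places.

1.065

ΔQ_A = 2980 − 3334 = -354; ΔP_B = 18 − 20 = -2.
Midpoints: Q̄_A = 3157.0, P̄_B = 19.00.
ε = (ΔQ_A/Q̄_A)/(ΔP_B/P̄_B) = (-354/3157.0)/(-2/19.00) ≈ 1.065.
ε > 0: cable TV and streaming services are substitutes.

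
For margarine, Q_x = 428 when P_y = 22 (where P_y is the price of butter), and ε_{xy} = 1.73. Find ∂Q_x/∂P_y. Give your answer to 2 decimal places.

ε = (∂Q_x/∂P_y)·(P_y/Q_x) ⇒ ∂Q_x/∂P_y = ε·Q_x/P_y = 1.73 × 428/22 ≈ 33.66.

33.66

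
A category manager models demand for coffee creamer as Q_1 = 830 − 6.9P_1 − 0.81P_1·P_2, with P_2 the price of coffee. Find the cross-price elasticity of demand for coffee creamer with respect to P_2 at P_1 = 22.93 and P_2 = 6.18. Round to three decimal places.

-0.206

At P_1 = 22.93 and P_2 = 6.18: Q_1 = 557.000.
∂Q_1/∂P_2 = -0.81P_1 = -0.81(22.93) = -18.5733.
ε = (∂Q_1/∂P_2)(P_2/Q_1) = -18.5733 × (6.18/557.000) ≈ -0.206.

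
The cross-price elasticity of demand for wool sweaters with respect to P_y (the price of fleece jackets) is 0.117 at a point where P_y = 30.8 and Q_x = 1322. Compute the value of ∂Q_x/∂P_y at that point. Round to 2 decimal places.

5.02

ε = (∂Q_x/∂P_y)·(P_y/Q_x) ⇒ ∂Q_x/∂P_y = ε·Q_x/P_y = 0.117 × 1322/30.8 ≈ 5.02.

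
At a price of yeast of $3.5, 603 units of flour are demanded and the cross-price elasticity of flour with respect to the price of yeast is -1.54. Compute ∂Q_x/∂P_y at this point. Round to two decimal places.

ε = (∂Q_x/∂P_y)·(P_y/Q_x) ⇒ ∂Q_x/∂P_y = ε·Q_x/P_y = -1.54 × 603/3.5 ≈ -265.32.

-265.32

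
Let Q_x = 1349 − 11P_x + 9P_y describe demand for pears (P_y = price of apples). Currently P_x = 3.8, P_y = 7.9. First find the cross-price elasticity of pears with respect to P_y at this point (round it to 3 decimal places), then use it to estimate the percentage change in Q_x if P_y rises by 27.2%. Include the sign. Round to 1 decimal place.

1.4%

At P_x = 3.8, P_y = 7.9: Q_x = 1378.3.
∂Q_x/∂P_y = 9.
ε = (∂Q_x/∂P_y)(P_y/Q_x) = 9.0000 × 7.9/1378.3 ≈ 0.052.
%ΔQ_x ≈ ε × %ΔP_y = 0.052 × (27.2%) = 1.4%.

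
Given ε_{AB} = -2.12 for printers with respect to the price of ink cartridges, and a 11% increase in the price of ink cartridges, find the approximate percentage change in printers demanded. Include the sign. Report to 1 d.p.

-23.3%

%ΔQ ≈ ε × %ΔP of ink cartridges = -2.12 × (11%) = -23.3%.
Demand for printers falls by about 23.3%.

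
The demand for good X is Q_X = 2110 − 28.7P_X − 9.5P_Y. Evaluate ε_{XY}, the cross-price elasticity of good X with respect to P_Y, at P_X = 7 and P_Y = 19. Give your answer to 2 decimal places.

-0.10

At P_X = 7 and P_Y = 19: Q_X = 1728.6.
∂Q_X/∂P_Y = -9.5.
ε = (∂Q_X/∂P_Y)(P_Y/Q_X) = -9.5 × (19/1728.6) ≈ -0.10.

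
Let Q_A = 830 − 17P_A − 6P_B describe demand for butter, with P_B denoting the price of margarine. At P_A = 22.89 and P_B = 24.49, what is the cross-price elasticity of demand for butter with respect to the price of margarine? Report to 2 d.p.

-0.50

At P_A = 22.89 and P_B = 24.49: Q_A = 293.93.
∂Q_A/∂P_B = -6.
ε = (∂Q_A/∂P_B)(P_B/Q_A) = -6 × (24.49/293.93) ≈ -0.50.
Since ε < 0, butter and margarine are complements.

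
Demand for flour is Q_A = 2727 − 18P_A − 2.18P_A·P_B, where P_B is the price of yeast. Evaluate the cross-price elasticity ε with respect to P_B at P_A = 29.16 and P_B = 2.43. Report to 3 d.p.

-0.075

At P_A = 29.16 and P_B = 2.43: Q_A = 2047.648.
∂Q_A/∂P_B = -2.18P_A = -2.18(29.16) = -63.5688.
ε = (∂Q_A/∂P_B)(P_B/Q_A) = -63.5688 × (2.43/2047.648) ≈ -0.075.
ε < 0: complements.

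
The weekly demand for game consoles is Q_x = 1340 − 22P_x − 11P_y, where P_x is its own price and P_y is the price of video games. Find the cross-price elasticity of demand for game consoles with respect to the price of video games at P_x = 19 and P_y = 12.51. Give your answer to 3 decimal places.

-0.175

At P_x = 19 and P_y = 12.51: Q_x = 784.39.
∂Q_x/∂P_y = -11.
ε = (∂Q_x/∂P_y)(P_y/Q_x) = -11 × (12.51/784.39) ≈ -0.175.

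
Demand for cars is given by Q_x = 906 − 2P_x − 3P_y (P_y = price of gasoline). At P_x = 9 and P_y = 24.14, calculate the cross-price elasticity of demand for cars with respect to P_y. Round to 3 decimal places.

-0.089

At P_x = 9 and P_y = 24.14: Q_x = 815.58.
∂Q_x/∂P_y = -3.
ε = (∂Q_x/∂P_y)(P_y/Q_x) = -3 × (24.14/815.58) ≈ -0.089.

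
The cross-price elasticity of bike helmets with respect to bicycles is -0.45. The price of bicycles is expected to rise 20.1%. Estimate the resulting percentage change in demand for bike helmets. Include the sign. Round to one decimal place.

-9.0%

%ΔQ ≈ ε × %ΔP of bicycles = -0.45 × (20.1%) = -9.0%.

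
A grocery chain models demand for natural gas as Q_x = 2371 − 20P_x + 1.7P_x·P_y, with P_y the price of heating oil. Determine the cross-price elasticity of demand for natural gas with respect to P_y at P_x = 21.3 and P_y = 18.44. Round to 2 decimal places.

0.26

At P_x = 21.3 and P_y = 18.44: Q_x = 2612.712.
∂Q_x/∂P_y = 1.7P_x = 1.7(21.3) = 36.2100.
ε = (∂Q_x/∂P_y)(P_y/Q_x) = 36.2100 × (18.44/2612.712) ≈ 0.26.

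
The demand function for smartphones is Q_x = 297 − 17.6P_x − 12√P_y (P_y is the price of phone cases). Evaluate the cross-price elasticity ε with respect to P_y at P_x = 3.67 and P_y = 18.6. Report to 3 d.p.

At P_x = 3.67 and P_y = 18.6: Q_x = 180.655.
∂Q_x/∂P_y = -12/(2√P_y) = -12/(2√18.6) = -1.3912.
ε = (∂Q_x/∂P_y)(P_y/Q_x) = -1.3912 × (18.6/180.655) ≈ -0.143.

-0.143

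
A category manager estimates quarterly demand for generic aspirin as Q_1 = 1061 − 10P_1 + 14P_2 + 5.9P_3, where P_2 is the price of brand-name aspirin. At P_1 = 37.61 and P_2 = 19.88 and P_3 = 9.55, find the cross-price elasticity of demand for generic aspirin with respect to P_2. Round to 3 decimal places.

At P_1 = 37.61 and P_2 = 19.88 and P_3 = 9.55: Q_1 = 1019.565.
∂Q_1/∂P_2 = 14.
ε = (∂Q_1/∂P_2)(P_2/Q_1) = 14 × (19.88/1019.565) ≈ 0.273.

0.273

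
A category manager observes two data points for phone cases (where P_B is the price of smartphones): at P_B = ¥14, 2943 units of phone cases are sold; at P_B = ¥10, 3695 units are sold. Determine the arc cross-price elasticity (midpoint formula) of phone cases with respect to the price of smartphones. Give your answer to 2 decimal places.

ΔQ_A = 3695 − 2943 = 752; ΔP_B = 10 − 14 = -4.
Midpoints: Q̄_A = 3319.0, P̄_B = 12.00.
ε = (ΔQ_A/Q̄_A)/(ΔP_B/P̄_B) = (752/3319.0)/(-4/12.00) ≈ -0.68.

-0.68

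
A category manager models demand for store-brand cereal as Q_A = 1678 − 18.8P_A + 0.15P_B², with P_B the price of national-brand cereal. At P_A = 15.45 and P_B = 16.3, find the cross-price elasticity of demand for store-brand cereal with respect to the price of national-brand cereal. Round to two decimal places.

0.06

At P_A = 15.45 and P_B = 16.3: Q_A = 1427.393.
∂Q_A/∂P_B = 0.3P_B = 0.3(16.3) = 4.8900.
ε = (∂Q_A/∂P_B)(P_B/Q_A) = 4.8900 × (16.3/1427.393) ≈ 0.06.
ε > 0: substitutes.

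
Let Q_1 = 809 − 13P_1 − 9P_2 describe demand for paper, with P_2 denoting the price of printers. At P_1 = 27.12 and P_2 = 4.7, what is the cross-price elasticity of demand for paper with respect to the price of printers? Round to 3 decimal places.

-0.102

At P_1 = 27.12 and P_2 = 4.7: Q_1 = 414.14.
∂Q_1/∂P_2 = -9.
ε = (∂Q_1/∂P_2)(P_2/Q_1) = -9 × (4.7/414.14) ≈ -0.102.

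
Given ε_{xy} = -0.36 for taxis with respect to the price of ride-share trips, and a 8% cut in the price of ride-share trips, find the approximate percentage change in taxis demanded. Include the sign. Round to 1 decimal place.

2.9%

%ΔQ ≈ ε × %ΔP of ride-share trips = -0.36 × (-8%) = 2.9%.
Demand for taxis rises by about 2.9%.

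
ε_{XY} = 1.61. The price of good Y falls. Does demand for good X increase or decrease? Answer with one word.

ε > 0 and the price of good Y falls, so the quantity of good X moves in the same direction: it decreases.

decrease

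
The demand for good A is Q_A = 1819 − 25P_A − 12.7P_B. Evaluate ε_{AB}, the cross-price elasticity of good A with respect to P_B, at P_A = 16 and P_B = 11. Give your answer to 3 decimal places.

At P_A = 16 and P_B = 11: Q_A = 1279.3.
∂Q_A/∂P_B = -12.7.
ε = (∂Q_A/∂P_B)(P_B/Q_A) = -12.7 × (11/1279.3) ≈ -0.109.

-0.109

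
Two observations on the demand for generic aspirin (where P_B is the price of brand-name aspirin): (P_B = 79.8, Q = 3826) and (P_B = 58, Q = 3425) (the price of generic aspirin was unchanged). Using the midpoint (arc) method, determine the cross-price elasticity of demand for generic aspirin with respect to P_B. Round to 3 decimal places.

ΔQ_A = 3425 − 3826 = -401; ΔP_B = 58 − 79.8 = -21.8.
Midpoints: Q̄_A = 3625.5, P̄_B = 68.90.
ε = (ΔQ_A/Q̄_A)/(ΔP_B/P̄_B) = (-401/3625.5)/(-21.8/68.90) ≈ 0.350.

0.350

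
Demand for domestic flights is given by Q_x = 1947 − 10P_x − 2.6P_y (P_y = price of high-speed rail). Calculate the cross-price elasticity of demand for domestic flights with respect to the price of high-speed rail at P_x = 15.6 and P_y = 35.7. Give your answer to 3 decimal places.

At P_x = 15.6 and P_y = 35.7: Q_x = 1698.18.
∂Q_x/∂P_y = -2.6.
ε = (∂Q_x/∂P_y)(P_y/Q_x) = -2.6 × (35.7/1698.18) ≈ -0.055.
Since ε < 0, domestic flights and high-speed rail are complements.

-0.055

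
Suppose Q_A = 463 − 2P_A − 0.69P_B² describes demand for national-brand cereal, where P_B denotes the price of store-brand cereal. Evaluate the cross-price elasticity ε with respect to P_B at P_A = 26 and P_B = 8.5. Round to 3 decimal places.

-0.276

At P_A = 26 and P_B = 8.5: Q_A = 361.148.
∂Q_A/∂P_B = -1.38P_B = -1.38(8.5) = -11.7300.
ε = (∂Q_A/∂P_B)(P_B/Q_A) = -11.7300 × (8.5/361.148) ≈ -0.276.
ε < 0: complements.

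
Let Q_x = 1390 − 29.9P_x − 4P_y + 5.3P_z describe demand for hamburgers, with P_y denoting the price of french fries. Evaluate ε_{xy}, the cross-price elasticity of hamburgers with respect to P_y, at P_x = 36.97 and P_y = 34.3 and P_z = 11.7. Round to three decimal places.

At P_x = 36.97 and P_y = 34.3 and P_z = 11.7: Q_x = 209.407.
∂Q_x/∂P_y = -4.
ε = (∂Q_x/∂P_y)(P_y/Q_x) = -4 × (34.3/209.407) ≈ -0.655.

-0.655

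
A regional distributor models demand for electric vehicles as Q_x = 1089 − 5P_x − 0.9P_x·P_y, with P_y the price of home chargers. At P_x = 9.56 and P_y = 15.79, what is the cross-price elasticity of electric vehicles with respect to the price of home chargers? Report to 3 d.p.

At P_x = 9.56 and P_y = 15.79: Q_x = 905.343.
∂Q_x/∂P_y = -0.9P_x = -0.9(9.56) = -8.6040.
ε = (∂Q_x/∂P_y)(P_y/Q_x) = -8.6040 × (15.79/905.343) ≈ -0.150.

-0.150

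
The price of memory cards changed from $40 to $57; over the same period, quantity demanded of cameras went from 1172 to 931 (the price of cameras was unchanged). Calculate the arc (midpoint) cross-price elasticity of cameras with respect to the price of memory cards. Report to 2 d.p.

-0.65

ΔQ_A = 931 − 1172 = -241; ΔP_B = 57 − 40 = 17.
Midpoints: Q̄_A = 1051.5, P̄_B = 48.50.
ε = (ΔQ_A/Q̄_A)/(ΔP_B/P̄_B) = (-241/1051.5)/(17/48.50) ≈ -0.65.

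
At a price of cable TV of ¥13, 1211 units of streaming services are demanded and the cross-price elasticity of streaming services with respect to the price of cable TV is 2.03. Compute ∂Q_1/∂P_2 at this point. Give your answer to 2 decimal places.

189.10

ε = (∂Q_1/∂P_2)·(P_2/Q_1) ⇒ ∂Q_1/∂P_2 = ε·Q_1/P_2 = 2.03 × 1211/13 ≈ 189.10.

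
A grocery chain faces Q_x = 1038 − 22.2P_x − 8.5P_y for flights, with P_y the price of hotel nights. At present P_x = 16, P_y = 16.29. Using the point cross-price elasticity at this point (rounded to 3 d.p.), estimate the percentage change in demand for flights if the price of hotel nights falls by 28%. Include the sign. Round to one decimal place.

At P_x = 16, P_y = 16.29: Q_x = 544.335.
∂Q_x/∂P_y = -8.5.
ε = (∂Q_x/∂P_y)(P_y/Q_x) = -8.5000 × 16.29/544.335 ≈ -0.254.
%ΔQ_x ≈ ε × %ΔP_y = -0.254 × (-28%) = 7.1%.

7.1%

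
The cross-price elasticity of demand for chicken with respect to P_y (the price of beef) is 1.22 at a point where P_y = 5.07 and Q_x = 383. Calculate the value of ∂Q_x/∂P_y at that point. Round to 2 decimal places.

ε = (∂Q_x/∂P_y)·(P_y/Q_x) ⇒ ∂Q_x/∂P_y = ε·Q_x/P_y = 1.22 × 383/5.07 ≈ 92.16.

92.16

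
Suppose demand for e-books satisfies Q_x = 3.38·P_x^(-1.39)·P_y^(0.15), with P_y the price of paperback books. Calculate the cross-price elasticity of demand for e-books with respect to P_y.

0.15

In a log-linear (constant-elasticity) demand function, the coefficient on the exponent of P_y is the cross-price elasticity.
ε = 0.15. Positive, so e-books and paperback books are substitutes.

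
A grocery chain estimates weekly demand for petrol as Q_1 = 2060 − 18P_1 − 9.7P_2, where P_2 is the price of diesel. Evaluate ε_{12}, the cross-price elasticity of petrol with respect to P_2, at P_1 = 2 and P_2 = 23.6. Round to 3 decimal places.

At P_1 = 2 and P_2 = 23.6: Q_1 = 1795.08.
∂Q_1/∂P_2 = -9.7.
ε = (∂Q_1/∂P_2)(P_2/Q_1) = -9.7 × (23.6/1795.08) ≈ -0.128.

-0.128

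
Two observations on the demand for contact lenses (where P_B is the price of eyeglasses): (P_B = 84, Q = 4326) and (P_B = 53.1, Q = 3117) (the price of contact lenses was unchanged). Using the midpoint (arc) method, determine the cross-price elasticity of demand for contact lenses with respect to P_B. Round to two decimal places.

0.72

ΔQ_A = 3117 − 4326 = -1209; ΔP_B = 53.1 − 84 = -30.9.
Midpoints: Q̄_A = 3721.5, P̄_B = 68.55.
ε = (ΔQ_A/Q̄_A)/(ΔP_B/P̄_B) = (-1209/3721.5)/(-30.9/68.55) ≈ 0.72.
ε > 0: contact lenses and eyeglasses are substitutes.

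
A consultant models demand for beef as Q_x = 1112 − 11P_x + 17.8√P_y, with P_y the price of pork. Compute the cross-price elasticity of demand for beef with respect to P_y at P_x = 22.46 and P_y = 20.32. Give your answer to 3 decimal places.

0.042

At P_x = 22.46 and P_y = 20.32: Q_x = 945.178.
∂Q_x/∂P_y = 17.8/(2√P_y) = 17.8/(2√20.32) = 1.9744.
ε = (∂Q_x/∂P_y)(P_y/Q_x) = 1.9744 × (20.32/945.178) ≈ 0.042.
ε > 0: substitutes.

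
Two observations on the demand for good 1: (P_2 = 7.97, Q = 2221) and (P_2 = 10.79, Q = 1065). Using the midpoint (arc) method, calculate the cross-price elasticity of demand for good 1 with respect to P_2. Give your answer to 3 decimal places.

ΔQ_1 = 1065 − 2221 = -1156; ΔP_2 = 10.79 − 7.97 = 2.82.
Midpoints: Q̄_1 = 1643.0, P̄_2 = 9.38.
ε = (ΔQ_1/Q̄_1)/(ΔP_2/P̄_2) = (-1156/1643.0)/(2.82/9.38) ≈ -2.340.

-2.340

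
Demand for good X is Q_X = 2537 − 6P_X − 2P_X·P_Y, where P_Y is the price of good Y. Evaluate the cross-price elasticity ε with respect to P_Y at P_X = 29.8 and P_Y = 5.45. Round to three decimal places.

At P_X = 29.8 and P_Y = 5.45: Q_X = 2033.38.
∂Q_X/∂P_Y = -2P_X = -2(29.8) = -59.6000.
ε = (∂Q_X/∂P_Y)(P_Y/Q_X) = -59.6000 × (5.45/2033.38) ≈ -0.160.
ε < 0: complements.

-0.160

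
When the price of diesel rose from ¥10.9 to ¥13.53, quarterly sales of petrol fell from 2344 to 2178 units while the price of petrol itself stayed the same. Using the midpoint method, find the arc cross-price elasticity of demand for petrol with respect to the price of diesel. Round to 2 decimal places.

-0.34

ΔQ_A = 2178 − 2344 = -166; ΔP_B = 13.53 − 10.9 = 2.63.
Midpoints: Q̄_A = 2261.0, P̄_B = 12.21.
ε = (ΔQ_A/Q̄_A)/(ΔP_B/P̄_B) = (-166/2261.0)/(2.63/12.21) ≈ -0.34.
ε < 0: petrol and diesel are complements.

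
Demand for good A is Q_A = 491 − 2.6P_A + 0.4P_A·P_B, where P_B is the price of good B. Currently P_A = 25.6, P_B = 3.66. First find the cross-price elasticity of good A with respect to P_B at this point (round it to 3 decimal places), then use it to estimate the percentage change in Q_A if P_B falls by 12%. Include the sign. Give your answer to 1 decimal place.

At P_A = 25.6, P_B = 3.66: Q_A = 461.918.
∂Q_A/∂P_B = 0.4P_A = 10.2400.
ε = (∂Q_A/∂P_B)(P_B/Q_A) = 10.2400 × 3.66/461.918 ≈ 0.081.
%ΔQ_A ≈ ε × %ΔP_B = 0.081 × (-12%) = -1.0%.

-1.0%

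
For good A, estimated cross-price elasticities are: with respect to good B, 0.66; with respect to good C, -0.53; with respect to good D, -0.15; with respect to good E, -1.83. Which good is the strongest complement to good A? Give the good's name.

Complements have ε < 0. The most negative value is -1.83 (good E).

good E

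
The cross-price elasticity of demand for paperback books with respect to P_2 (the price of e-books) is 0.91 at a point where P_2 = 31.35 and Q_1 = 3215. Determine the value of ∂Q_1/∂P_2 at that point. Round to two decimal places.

93.32

ε = (∂Q_1/∂P_2)·(P_2/Q_1) ⇒ ∂Q_1/∂P_2 = ε·Q_1/P_2 = 0.91 × 3215/31.35 ≈ 93.32.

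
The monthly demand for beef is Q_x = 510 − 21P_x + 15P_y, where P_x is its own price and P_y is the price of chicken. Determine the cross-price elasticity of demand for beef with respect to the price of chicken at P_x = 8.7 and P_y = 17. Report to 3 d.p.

At P_x = 8.7 and P_y = 17: Q_x = 582.3.
∂Q_x/∂P_y = 15.
ε = (∂Q_x/∂P_y)(P_y/Q_x) = 15 × (17/582.3) ≈ 0.438.

0.438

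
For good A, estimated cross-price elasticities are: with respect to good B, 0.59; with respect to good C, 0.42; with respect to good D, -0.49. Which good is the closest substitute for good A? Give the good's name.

Substitutes have ε > 0. Among the positive values, 0.59 (good B) is largest.

good B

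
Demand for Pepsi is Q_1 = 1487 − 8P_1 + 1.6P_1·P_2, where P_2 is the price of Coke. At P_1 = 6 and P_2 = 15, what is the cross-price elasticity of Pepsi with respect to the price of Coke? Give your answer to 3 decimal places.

0.091

At P_1 = 6 and P_2 = 15: Q_1 = 1583.
∂Q_1/∂P_2 = 1.6P_1 = 1.6(6) = 9.6000.
ε = (∂Q_1/∂P_2)(P_2/Q_1) = 9.6000 × (15/1583) ≈ 0.091.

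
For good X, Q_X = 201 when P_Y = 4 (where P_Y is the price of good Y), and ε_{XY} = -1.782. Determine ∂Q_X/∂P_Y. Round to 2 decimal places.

-89.55

ε = (∂Q_X/∂P_Y)·(P_Y/Q_X) ⇒ ∂Q_X/∂P_Y = ε·Q_X/P_Y = -1.782 × 201/4 ≈ -89.55.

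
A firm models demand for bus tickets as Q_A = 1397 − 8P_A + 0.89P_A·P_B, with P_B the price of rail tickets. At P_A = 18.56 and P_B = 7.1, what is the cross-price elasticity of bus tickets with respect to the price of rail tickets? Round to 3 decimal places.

At P_A = 18.56 and P_B = 7.1: Q_A = 1365.801.
∂Q_A/∂P_B = 0.89P_A = 0.89(18.56) = 16.5184.
ε = (∂Q_A/∂P_B)(P_B/Q_A) = 16.5184 × (7.1/1365.801) ≈ 0.086.

0.086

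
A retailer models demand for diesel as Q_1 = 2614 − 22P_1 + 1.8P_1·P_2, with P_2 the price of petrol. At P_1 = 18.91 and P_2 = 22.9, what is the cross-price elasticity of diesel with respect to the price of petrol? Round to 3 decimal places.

0.262

At P_1 = 18.91 and P_2 = 22.9: Q_1 = 2977.450.
∂Q_1/∂P_2 = 1.8P_1 = 1.8(18.91) = 34.0380.
ε = (∂Q_1/∂P_2)(P_2/Q_1) = 34.0380 × (22.9/2977.450) ≈ 0.262.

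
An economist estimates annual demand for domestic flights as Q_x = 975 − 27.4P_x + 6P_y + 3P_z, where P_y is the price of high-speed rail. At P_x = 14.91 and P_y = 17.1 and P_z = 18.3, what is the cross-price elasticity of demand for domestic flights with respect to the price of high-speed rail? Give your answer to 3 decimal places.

0.142

At P_x = 14.91 and P_y = 17.1 and P_z = 18.3: Q_x = 723.966.
∂Q_x/∂P_y = 6.
ε = (∂Q_x/∂P_y)(P_y/Q_x) = 6 × (17.1/723.966) ≈ 0.142.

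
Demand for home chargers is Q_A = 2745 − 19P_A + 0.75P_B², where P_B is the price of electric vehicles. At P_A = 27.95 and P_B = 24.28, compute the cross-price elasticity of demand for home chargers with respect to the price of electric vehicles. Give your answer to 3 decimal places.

At P_A = 27.95 and P_B = 24.28: Q_A = 2656.089.
∂Q_A/∂P_B = 1.5P_B = 1.5(24.28) = 36.4200.
ε = (∂Q_A/∂P_B)(P_B/Q_A) = 36.4200 × (24.28/2656.089) ≈ 0.333.

0.333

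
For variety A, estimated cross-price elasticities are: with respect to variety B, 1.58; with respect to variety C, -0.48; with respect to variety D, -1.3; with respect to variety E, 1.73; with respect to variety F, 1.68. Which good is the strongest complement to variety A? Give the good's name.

variety D

Complements have ε < 0. The most negative value is -1.3 (variety D).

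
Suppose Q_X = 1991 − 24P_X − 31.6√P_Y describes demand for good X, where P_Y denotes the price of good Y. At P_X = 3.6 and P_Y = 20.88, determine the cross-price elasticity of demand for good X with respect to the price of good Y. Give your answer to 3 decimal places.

At P_X = 3.6 and P_Y = 20.88: Q_X = 1760.205.
∂Q_X/∂P_Y = -31.6/(2√P_Y) = -31.6/(2√20.88) = -3.4577.
ε = (∂Q_X/∂P_Y)(P_Y/Q_X) = -3.4577 × (20.88/1760.205) ≈ -0.041.
ε < 0: complements.

-0.041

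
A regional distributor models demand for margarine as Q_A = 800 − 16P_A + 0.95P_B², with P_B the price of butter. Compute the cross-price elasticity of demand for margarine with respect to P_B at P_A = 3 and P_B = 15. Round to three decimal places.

At P_A = 3 and P_B = 15: Q_A = 965.75.
∂Q_A/∂P_B = 1.9P_B = 1.9(15) = 28.5000.
ε = (∂Q_A/∂P_B)(P_B/Q_A) = 28.5000 × (15/965.75) ≈ 0.443.

0.443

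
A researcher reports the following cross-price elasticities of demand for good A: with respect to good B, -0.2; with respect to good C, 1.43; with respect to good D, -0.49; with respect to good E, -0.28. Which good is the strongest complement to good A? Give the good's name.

Complements have ε < 0. The most negative value is -0.49 (good D).

good D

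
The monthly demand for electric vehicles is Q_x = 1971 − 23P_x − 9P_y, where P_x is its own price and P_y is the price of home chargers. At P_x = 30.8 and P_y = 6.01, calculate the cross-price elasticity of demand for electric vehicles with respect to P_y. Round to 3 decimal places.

At P_x = 30.8 and P_y = 6.01: Q_x = 1208.51.
∂Q_x/∂P_y = -9.
ε = (∂Q_x/∂P_y)(P_y/Q_x) = -9 × (6.01/1208.51) ≈ -0.045.
Since ε < 0, electric vehicles and home chargers are complements.

-0.045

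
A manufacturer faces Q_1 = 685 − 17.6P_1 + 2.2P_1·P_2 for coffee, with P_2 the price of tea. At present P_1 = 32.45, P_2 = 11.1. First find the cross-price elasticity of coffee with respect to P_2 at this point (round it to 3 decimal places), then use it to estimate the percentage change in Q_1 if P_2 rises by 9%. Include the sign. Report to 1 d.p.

At P_1 = 32.45, P_2 = 11.1: Q_1 = 906.309.
∂Q_1/∂P_2 = 2.2P_1 = 71.3900.
ε = (∂Q_1/∂P_2)(P_2/Q_1) = 71.3900 × 11.1/906.309 ≈ 0.874.
%ΔQ_1 ≈ ε × %ΔP_2 = 0.874 × (9%) = 7.9%.

7.9%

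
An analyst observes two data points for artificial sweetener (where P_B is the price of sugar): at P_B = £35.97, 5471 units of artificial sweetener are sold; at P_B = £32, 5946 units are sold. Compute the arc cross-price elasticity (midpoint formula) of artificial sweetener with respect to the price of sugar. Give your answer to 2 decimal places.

ΔQ_A = 5946 − 5471 = 475; ΔP_B = 32 − 35.97 = -3.97.
Midpoints: Q̄_A = 5708.5, P̄_B = 33.98.
ε = (ΔQ_A/Q̄_A)/(ΔP_B/P̄_B) = (475/5708.5)/(-3.97/33.98) ≈ -0.71.
ε < 0: artificial sweetener and sugar are complements.

-0.71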